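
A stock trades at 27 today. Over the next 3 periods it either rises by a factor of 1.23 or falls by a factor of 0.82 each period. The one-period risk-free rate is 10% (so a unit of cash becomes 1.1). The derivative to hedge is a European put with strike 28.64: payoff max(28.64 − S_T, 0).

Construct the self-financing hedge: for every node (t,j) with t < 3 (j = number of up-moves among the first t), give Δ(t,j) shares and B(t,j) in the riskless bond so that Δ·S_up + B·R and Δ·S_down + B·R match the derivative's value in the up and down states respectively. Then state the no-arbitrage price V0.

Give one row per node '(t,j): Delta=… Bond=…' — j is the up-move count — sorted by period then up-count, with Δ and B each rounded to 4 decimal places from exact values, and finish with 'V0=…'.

(0,0): Delta=-0.2599 Bond=8.3223
(1,0): Delta=-0.6679 Bond=18.1884
(1,1): Delta=-0.1336 Bond=4.9602
(2,0): Delta=-1.0000 Bond=26.0364
(2,1): Delta=-0.5651 Bond=17.2080
(2,2): Delta=0.0000 Bond=0.0000
V0=1.3058

Since d<R<u, set p* = (R−d)/(u−d) = 0.6829; price each node as the discounted p*-expectation of its children.
At expiry t=3: V(3,0)=13.7531, V(3,1)=6.3096, V(3,2)=0.0000, V(3,3)=0.0000
  t=2,j=0: stock 18.1548 → up 22.3304 (V=6.3096), down 14.8869 (V=13.7531). Price 7.8816; hedge Δ=-1.0000, bond B=26.0364.
  t=2,j=1: stock 27.2322 → up 33.4956 (V=0.0000), down 22.3304 (V=6.3096). Price 1.8187; hedge Δ=-0.5651, bond B=17.2080.
  t=2,j=2: stock 40.8483 → up 50.2434 (V=0.0000), down 33.4956 (V=0.0000). Price 0.0000; hedge Δ=0.0000, bond B=0.0000.
  t=1,j=0: stock 22.1400 → up 27.2322 (V=1.8187), down 18.1548 (V=7.8816). Price 3.4010; hedge Δ=-0.6679, bond B=18.1884.
  t=1,j=1: stock 33.2100 → up 40.8483 (V=0.0000), down 27.2322 (V=1.8187). Price 0.5242; hedge Δ=-0.1336, bond B=4.9602.
  t=0,j=0: stock 27.0000 → up 33.2100 (V=0.5242), down 22.1400 (V=3.4010). Price 1.3058; hedge Δ=-0.2599, bond B=8.3223.
Self-financing check: at every node Δ·S+B equals the discounted successor values.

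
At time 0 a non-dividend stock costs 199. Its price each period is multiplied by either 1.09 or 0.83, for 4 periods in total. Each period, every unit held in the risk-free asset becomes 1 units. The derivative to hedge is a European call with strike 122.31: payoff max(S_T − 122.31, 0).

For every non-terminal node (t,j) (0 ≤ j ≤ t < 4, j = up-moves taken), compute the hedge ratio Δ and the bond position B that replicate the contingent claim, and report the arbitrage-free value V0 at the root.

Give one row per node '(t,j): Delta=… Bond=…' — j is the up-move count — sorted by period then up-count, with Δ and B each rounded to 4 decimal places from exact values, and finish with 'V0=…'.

No-arbitrage ⇒ martingale measure with p* = (R−d)/(u−d) = 0.6538.
Terminal payoffs: V(4,0)=0.0000, V(4,1)=1.7163, V(4,2)=40.5679, V(4,3)=91.5899, V(4,4)=158.5947
Node (3,0) S=113.7856: V=(p*·1.7163+(1−p*)·0.0000)/1=1.1222; Δ=(1.7163−0.0000)/(124.0263−94.4421)=0.0580; B=V−Δ·S=-5.4790
Node (3,1) S=149.4293: V=(p*·40.5679+(1−p*)·1.7163)/1=27.1193; Δ=(40.5679−1.7163)/(162.8779−124.0263)=1.0000; B=V−Δ·S=-122.3100
Node (3,2) S=196.2385: V=(p*·91.5899+(1−p*)·40.5679)/1=73.9285; Δ=(91.5899−40.5679)/(213.8999−162.8779)=1.0000; B=V−Δ·S=-122.3100
Node (3,3) S=257.7108: V=(p*·158.5947+(1−p*)·91.5899)/1=135.4008; Δ=(158.5947−91.5899)/(280.9047−213.8999)=1.0000; B=V−Δ·S=-122.3100
Node (2,0) S=137.0911: V=(p*·27.1193+(1−p*)·1.1222)/1=18.1203; Δ=(27.1193−1.1222)/(149.4293−113.7856)=0.7294; B=V−Δ·S=-81.8685
Node (2,1) S=180.0353: V=(p*·73.9285+(1−p*)·27.1193)/1=57.7253; Δ=(73.9285−27.1193)/(196.2385−149.4293)=1.0000; B=V−Δ·S=-122.3100
Node (2,2) S=236.4319: V=(p*·135.4008+(1−p*)·73.9285)/1=114.1219; Δ=(135.4008−73.9285)/(257.7108−196.2385)=1.0000; B=V−Δ·S=-122.3100
Node (1,0) S=165.1700: V=(p*·57.7253+(1−p*)·18.1203)/1=44.0159; Δ=(57.7253−18.1203)/(180.0353−137.0911)=0.9222; B=V−Δ·S=-108.3110
Node (1,1) S=216.9100: V=(p*·114.1219+(1−p*)·57.7253)/1=94.6000; Δ=(114.1219−57.7253)/(236.4319−180.0353)=1.0000; B=V−Δ·S=-122.3100
Node (0,0) S=199.0000: V=(p*·94.6000+(1−p*)·44.0159)/1=77.0901; Δ=(94.6000−44.0159)/(216.9100−165.1700)=0.9777; B=V−Δ·S=-117.4642
Root portfolio cost Δ·199+B reproduces V0=77.0901.

(0,0): Delta=0.9777 Bond=-117.4642
(1,0): Delta=0.9222 Bond=-108.3110
(1,1): Delta=1.0000 Bond=-122.3100
(2,0): Delta=0.7294 Bond=-81.8685
(2,1): Delta=1.0000 Bond=-122.3100
(2,2): Delta=1.0000 Bond=-122.3100
(3,0): Delta=0.0580 Bond=-5.4790
(3,1): Delta=1.0000 Bond=-122.3100
(3,2): Delta=1.0000 Bond=-122.3100
(3,3): Delta=1.0000 Bond=-122.3100
V0=77.0901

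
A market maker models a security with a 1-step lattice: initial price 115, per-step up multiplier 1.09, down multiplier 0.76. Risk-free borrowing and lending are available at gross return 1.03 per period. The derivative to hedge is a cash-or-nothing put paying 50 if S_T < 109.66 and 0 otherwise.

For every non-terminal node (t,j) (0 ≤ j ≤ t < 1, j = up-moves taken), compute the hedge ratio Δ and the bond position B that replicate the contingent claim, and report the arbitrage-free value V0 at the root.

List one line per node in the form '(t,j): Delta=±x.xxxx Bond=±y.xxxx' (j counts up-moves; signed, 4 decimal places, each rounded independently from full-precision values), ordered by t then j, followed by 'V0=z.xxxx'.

(0,0): Delta=-1.3175 Bond=160.3413
V0=8.8261

Since d<R<u, set p* = (R−d)/(u−d) = 0.8182; price each node as the discounted p*-expectation of its children.
Payoff layer (t=1): V(1,0)=50.0000, V(1,1)=0.0000
  t=0,j=0: stock 115.0000 → up 125.3500 (V=0.0000), down 87.4000 (V=50.0000). Price 8.8261; hedge Δ=-1.3175, bond B=160.3413.
Check: Δ(0,0)·S0 + B(0,0) = 8.8261 = V0.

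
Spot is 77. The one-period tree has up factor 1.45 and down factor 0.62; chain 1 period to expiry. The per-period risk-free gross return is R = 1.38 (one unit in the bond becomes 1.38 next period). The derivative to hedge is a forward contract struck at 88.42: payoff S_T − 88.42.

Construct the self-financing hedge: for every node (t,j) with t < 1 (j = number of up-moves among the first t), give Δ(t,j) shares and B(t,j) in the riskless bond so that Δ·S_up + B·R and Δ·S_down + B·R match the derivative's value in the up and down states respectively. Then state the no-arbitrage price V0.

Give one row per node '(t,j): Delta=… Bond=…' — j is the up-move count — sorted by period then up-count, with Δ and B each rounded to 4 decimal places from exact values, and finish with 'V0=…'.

Under the risk-neutral measure, an up-move has probability p* = (R−d)/(u−d) = 0.9157 and values discount at R = 1.38.
Payoff layer (t=1): V(1,0)=-40.6800, V(1,1)=23.2300
  t=0,j=0: stock 77.0000 → up 111.6500 (V=23.2300), down 47.7400 (V=-40.6800). Price 12.9275; hedge Δ=1.0000, bond B=-64.0725.
The time-0 hedge costs 12.9275, which is the no-arbitrage price.

(0,0): Delta=1.0000 Bond=-64.0725
V0=12.9275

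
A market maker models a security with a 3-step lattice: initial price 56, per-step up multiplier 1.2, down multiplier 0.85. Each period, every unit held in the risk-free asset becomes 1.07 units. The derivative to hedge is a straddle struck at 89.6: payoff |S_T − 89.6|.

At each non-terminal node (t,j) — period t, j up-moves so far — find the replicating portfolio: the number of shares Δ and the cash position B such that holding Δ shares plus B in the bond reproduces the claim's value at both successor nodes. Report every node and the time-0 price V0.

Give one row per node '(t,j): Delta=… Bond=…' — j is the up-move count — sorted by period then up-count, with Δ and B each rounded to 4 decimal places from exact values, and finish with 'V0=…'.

Since d<R<u, set p* = (R−d)/(u−d) = 0.6286; price each node as the discounted p*-expectation of its children.
Payoff layer (t=3): V(3,0)=55.2090, V(3,1)=41.0480, V(3,2)=21.0560, V(3,3)=7.1680
(2,0): S=40.4600. Δ = (V_up−V_dn)/(S_up−S_dn) = (41.0480−55.2090)/(48.5520−34.3910) = -1.0000. V = [p*·41.0480 + (1−p*)·55.2090]/1.07 = 43.2783. B = V − Δ·S = 83.7383.
(2,1): S=57.1200. Δ = (V_up−V_dn)/(S_up−S_dn) = (21.0560−41.0480)/(68.5440−48.5520) = -1.0000. V = [p*·21.0560 + (1−p*)·41.0480]/1.07 = 26.6183. B = V − Δ·S = 83.7383.
(2,2): S=80.6400. Δ = (V_up−V_dn)/(S_up−S_dn) = (7.1680−21.0560)/(96.7680−68.5440) = -0.4921. V = [p*·7.1680 + (1−p*)·21.0560]/1.07 = 11.5200. B = V − Δ·S = 51.2000.
(1,0): S=47.6000. Δ = (V_up−V_dn)/(S_up−S_dn) = (26.6183−43.2783)/(57.1200−40.4600) = -1.0000. V = [p*·26.6183 + (1−p*)·43.2783]/1.07 = 30.6601. B = V − Δ·S = 78.2601.
(1,1): S=67.2000. Δ = (V_up−V_dn)/(S_up−S_dn) = (11.5200−26.6183)/(80.6400−57.1200) = -0.6419. V = [p*·11.5200 + (1−p*)·26.6183]/1.07 = 16.0074. B = V − Δ·S = 59.1455.
(0,0): S=56.0000. Δ = (V_up−V_dn)/(S_up−S_dn) = (16.0074−30.6601)/(67.2000−47.6000) = -0.7476. V = [p*·16.0074 + (1−p*)·30.6601]/1.07 = 20.0466. B = V − Δ·S = 61.9114.
Root portfolio cost Δ·56+B reproduces V0=20.0466.

(0,0): Delta=-0.7476 Bond=61.9114
(1,0): Delta=-1.0000 Bond=78.2601
(1,1): Delta=-0.6419 Bond=59.1455
(2,0): Delta=-1.0000 Bond=83.7383
(2,1): Delta=-1.0000 Bond=83.7383
(2,2): Delta=-0.4921 Bond=51.2000
V0=20.0466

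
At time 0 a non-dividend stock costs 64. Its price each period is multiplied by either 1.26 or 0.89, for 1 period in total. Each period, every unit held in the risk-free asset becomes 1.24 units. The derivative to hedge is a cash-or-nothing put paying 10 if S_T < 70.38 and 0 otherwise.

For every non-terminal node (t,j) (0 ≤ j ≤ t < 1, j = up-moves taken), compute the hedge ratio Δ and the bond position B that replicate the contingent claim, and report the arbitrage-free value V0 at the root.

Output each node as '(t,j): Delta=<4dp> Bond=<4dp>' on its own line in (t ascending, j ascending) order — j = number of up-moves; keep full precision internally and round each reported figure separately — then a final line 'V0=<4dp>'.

(0,0): Delta=-0.4223 Bond=27.4629
V0=0.4359

The replicating-portfolio and risk-neutral prices coincide; use p* = (1.24−0.89)/(1.26−0.89) = 0.9459 for the latter.
Payoff layer (t=1): V(1,0)=10.0000, V(1,1)=0.0000
Node (0,0) S=64.0000: V=(p*·0.0000+(1−p*)·10.0000)/1.24=0.4359; Δ=(0.0000−10.0000)/(80.6400−56.9600)=-0.4223; B=V−Δ·S=27.4629
Self-financing check: at every node Δ·S+B equals the discounted successor values.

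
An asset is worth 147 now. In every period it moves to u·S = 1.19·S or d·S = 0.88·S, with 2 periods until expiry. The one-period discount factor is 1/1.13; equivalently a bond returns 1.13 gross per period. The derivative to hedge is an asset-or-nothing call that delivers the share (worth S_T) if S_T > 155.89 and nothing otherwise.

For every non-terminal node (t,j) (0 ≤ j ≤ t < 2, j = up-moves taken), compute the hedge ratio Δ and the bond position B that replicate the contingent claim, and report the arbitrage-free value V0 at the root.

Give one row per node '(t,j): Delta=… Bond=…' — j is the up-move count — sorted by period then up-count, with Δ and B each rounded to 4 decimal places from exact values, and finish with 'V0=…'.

(0,0): Delta=3.2601 Bond=-373.2103
(1,0): Delta=0.0000 Bond=0.0000
(1,1): Delta=3.8387 Bond=-522.9423
V0=106.0257

The replicating-portfolio and risk-neutral prices coincide; use p* = (1.13−0.88)/(1.19−0.88) = 0.8065 for the latter.
Payoff layer (t=2): V(2,0)=0.0000, V(2,1)=0.0000, V(2,2)=208.1667
  t=1,j=0: stock 129.3600 → up 153.9384 (V=0.0000), down 113.8368 (V=0.0000). Price 0.0000; hedge Δ=0.0000, bond B=0.0000.
  t=1,j=1: stock 174.9300 → up 208.1667 (V=208.1667), down 153.9384 (V=0.0000). Price 148.5632; hedge Δ=3.8387, bond B=-522.9423.
  t=0,j=0: stock 147.0000 → up 174.9300 (V=148.5632), down 129.3600 (V=0.0000). Price 106.0257; hedge Δ=3.2601, bond B=-373.2103.
Root portfolio cost Δ·147+B reproduces V0=106.0257.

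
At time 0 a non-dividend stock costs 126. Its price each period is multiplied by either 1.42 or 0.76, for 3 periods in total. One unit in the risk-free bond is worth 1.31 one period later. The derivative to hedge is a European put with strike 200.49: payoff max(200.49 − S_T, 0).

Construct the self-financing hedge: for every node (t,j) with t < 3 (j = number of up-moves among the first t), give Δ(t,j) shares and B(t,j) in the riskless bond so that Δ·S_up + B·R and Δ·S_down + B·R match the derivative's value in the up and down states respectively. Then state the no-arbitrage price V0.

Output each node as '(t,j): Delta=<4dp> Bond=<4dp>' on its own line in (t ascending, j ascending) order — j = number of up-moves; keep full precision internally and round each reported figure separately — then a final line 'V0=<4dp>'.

(0,0): Delta=-0.2200 Bond=32.1680
(1,0): Delta=-1.0000 Bond=116.8289
(1,1): Delta=-0.1366 Bond=27.2023
(2,0): Delta=-1.0000 Bond=153.0458
(2,1): Delta=-1.0000 Bond=153.0458
(2,2): Delta=-0.0441 Bond=12.1528
V0=4.4427

The replicating-portfolio and risk-neutral prices coincide; use p* = (1.31−0.76)/(1.42−0.76) = 0.8333 for the latter.
Terminal payoffs: V(3,0)=145.1790, V(3,1)=97.1458, V(3,2)=7.3995, V(3,3)=0.0000
  t=2,j=0: stock 72.7776 → up 103.3442 (V=97.1458), down 55.3110 (V=145.1790). Price 80.2682; hedge Δ=-1.0000, bond B=153.0458.
  t=2,j=1: stock 135.9792 → up 193.0905 (V=7.3995), down 103.3442 (V=97.1458). Price 17.0666; hedge Δ=-1.0000, bond B=153.0458.
  t=2,j=2: stock 254.0664 → up 360.7743 (V=0.0000), down 193.0905 (V=7.3995). Price 0.9414; hedge Δ=-0.0441, bond B=12.1528.
  t=1,j=0: stock 95.7600 → up 135.9792 (V=17.0666), down 72.7776 (V=80.2682). Price 21.0689; hedge Δ=-1.0000, bond B=116.8289.
  t=1,j=1: stock 178.9200 → up 254.0664 (V=0.9414), down 135.9792 (V=17.0666). Price 2.7702; hedge Δ=-0.1366, bond B=27.2023.
  t=0,j=0: stock 126.0000 → up 178.9200 (V=2.7702), down 95.7600 (V=21.0689). Price 4.4427; hedge Δ=-0.2200, bond B=32.1680.
Self-financing check: at every node Δ·S+B equals the discounted successor values.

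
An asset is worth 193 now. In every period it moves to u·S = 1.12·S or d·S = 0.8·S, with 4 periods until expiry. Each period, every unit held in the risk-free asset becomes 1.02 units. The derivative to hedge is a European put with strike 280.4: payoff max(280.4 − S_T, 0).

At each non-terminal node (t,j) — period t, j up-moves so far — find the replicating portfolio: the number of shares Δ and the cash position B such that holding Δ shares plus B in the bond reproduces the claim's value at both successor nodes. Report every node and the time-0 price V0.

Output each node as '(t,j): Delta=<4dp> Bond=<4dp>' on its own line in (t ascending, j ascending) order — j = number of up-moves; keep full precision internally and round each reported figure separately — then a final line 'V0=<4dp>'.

(0,0): Delta=-0.8845 Bond=241.5674
(1,0): Delta=-1.0000 Bond=264.2272
(1,1): Delta=-0.8470 Bond=238.2949
(2,0): Delta=-1.0000 Bond=269.5117
(2,1): Delta=-1.0000 Bond=269.5117
(2,2): Delta=-0.7974 Bond=231.0377
(3,0): Delta=-1.0000 Bond=274.9020
(3,1): Delta=-1.0000 Bond=274.9020
(3,2): Delta=-1.0000 Bond=274.9020
(3,3): Delta=-0.7316 Bond=217.8205
V0=70.8529

No-arbitrage ⇒ martingale measure with p* = (R−d)/(u−d) = 0.6875.
At expiry t=4: V(4,0)=201.3472, V(4,1)=169.7261, V(4,2)=125.4565, V(4,3)=63.4791, V(4,4)=0.0000
  t=3,j=0: stock 98.8160 → up 110.6739 (V=169.7261), down 79.0528 (V=201.3472). Price 176.0860; hedge Δ=-1.0000, bond B=274.9020.
  t=3,j=1: stock 138.3424 → up 154.9435 (V=125.4565), down 110.6739 (V=169.7261). Price 136.5596; hedge Δ=-1.0000, bond B=274.9020.
  t=3,j=2: stock 193.6794 → up 216.9209 (V=63.4791), down 154.9435 (V=125.4565). Price 81.2226; hedge Δ=-1.0000, bond B=274.9020.
  t=3,j=3: stock 271.1511 → up 303.6892 (V=0.0000), down 216.9209 (V=63.4791). Price 19.4483; hedge Δ=-0.7316, bond B=217.8205.
  t=2,j=0: stock 123.5200 → up 138.3424 (V=136.5596), down 98.8160 (V=176.0860). Price 145.9917; hedge Δ=-1.0000, bond B=269.5117.
  t=2,j=1: stock 172.9280 → up 193.6794 (V=81.2226), down 138.3424 (V=136.5596). Price 96.5837; hedge Δ=-1.0000, bond B=269.5117.
  t=2,j=2: stock 242.0992 → up 271.1511 (V=19.4483), down 193.6794 (V=81.2226). Price 37.9929; hedge Δ=-0.7974, bond B=231.0377.
  t=1,j=0: stock 154.4000 → up 172.9280 (V=96.5837), down 123.5200 (V=145.9917). Price 109.8272; hedge Δ=-1.0000, bond B=264.2272.
  t=1,j=1: stock 216.1600 → up 242.0992 (V=37.9929), down 172.9280 (V=96.5837). Price 55.1986; hedge Δ=-0.8470, bond B=238.2949.
  t=0,j=0: stock 193.0000 → up 216.1600 (V=55.1986), down 154.4000 (V=109.8272). Price 70.8529; hedge Δ=-0.8845, bond B=241.5674.
Root portfolio cost Δ·193+B reproduces V0=70.8529.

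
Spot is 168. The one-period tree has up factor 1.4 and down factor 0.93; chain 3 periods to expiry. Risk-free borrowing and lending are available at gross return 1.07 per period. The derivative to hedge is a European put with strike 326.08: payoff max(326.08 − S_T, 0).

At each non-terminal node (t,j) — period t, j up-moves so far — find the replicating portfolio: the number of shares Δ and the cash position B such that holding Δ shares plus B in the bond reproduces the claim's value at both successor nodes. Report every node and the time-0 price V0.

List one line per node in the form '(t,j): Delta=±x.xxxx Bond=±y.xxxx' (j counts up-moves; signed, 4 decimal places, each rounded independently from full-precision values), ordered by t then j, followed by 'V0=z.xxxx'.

(0,0): Delta=-0.8676 Bond=246.8434
(1,0): Delta=-1.0000 Bond=284.8109
(1,1): Delta=-0.6602 Bond=215.3567
(2,0): Delta=-1.0000 Bond=304.7477
(2,1): Delta=-1.0000 Bond=304.7477
(2,2): Delta=-0.1283 Bond=55.2584
V0=101.0891

Risk-neutral probability p* = (R−d)/(u−d) = (1.07−0.93)/(1.4−0.93) = 0.2979.
Payoff layer (t=3): V(3,0)=190.9480, V(3,1)=122.6555, V(3,2)=19.8496, V(3,3)=0.0000
(2,0): S=145.3032. Δ = (V_up−V_dn)/(S_up−S_dn) = (122.6555−190.9480)/(203.4245−135.1320) = -1.0000. V = [p*·122.6555 + (1−p*)·190.9480]/1.07 = 159.4445. B = V − Δ·S = 304.7477.
(2,1): S=218.7360. Δ = (V_up−V_dn)/(S_up−S_dn) = (19.8496−122.6555)/(306.2304−203.4245) = -1.0000. V = [p*·19.8496 + (1−p*)·122.6555]/1.07 = 86.0117. B = V − Δ·S = 304.7477.
(2,2): S=329.2800. Δ = (V_up−V_dn)/(S_up−S_dn) = (0.0000−19.8496)/(460.9920−306.2304) = -0.1283. V = [p*·0.0000 + (1−p*)·19.8496]/1.07 = 13.0252. B = V − Δ·S = 55.2584.
(1,0): S=156.2400. Δ = (V_up−V_dn)/(S_up−S_dn) = (86.0117−159.4445)/(218.7360−145.3032) = -1.0000. V = [p*·86.0117 + (1−p*)·159.4445]/1.07 = 128.5709. B = V − Δ·S = 284.8109.
(1,1): S=235.2000. Δ = (V_up−V_dn)/(S_up−S_dn) = (13.0252−86.0117)/(329.2800−218.7360) = -0.6602. V = [p*·13.0252 + (1−p*)·86.0117]/1.07 = 60.0664. B = V − Δ·S = 215.3567.
(0,0): S=168.0000. Δ = (V_up−V_dn)/(S_up−S_dn) = (60.0664−128.5709)/(235.2000−156.2400) = -0.8676. V = [p*·60.0664 + (1−p*)·128.5709]/1.07 = 101.0891. B = V − Δ·S = 246.8434.
Check: Δ(0,0)·S0 + B(0,0) = 101.0891 = V0.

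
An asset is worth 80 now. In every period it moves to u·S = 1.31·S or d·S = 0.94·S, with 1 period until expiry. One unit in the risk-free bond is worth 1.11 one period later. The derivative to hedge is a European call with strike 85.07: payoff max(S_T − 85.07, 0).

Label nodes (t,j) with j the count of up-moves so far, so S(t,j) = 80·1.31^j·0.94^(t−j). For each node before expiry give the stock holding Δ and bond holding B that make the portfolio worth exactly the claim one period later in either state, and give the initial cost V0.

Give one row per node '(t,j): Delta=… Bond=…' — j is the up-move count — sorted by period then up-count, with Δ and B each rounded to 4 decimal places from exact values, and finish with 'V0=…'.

(0,0): Delta=0.6666 Bond=-45.1575
V0=8.1668

Since d<R<u, set p* = (R−d)/(u−d) = 0.4595; price each node as the discounted p*-expectation of its children.
Terminal values V(1,·): V(1,0)=0.0000, V(1,1)=19.7300
Node (0,0) S=80.0000: V=(p*·19.7300+(1−p*)·0.0000)/1.11=8.1668; Δ=(19.7300−0.0000)/(104.8000−75.2000)=0.6666; B=V−Δ·S=-45.1575
Self-financing check: at every node Δ·S+B equals the discounted successor values.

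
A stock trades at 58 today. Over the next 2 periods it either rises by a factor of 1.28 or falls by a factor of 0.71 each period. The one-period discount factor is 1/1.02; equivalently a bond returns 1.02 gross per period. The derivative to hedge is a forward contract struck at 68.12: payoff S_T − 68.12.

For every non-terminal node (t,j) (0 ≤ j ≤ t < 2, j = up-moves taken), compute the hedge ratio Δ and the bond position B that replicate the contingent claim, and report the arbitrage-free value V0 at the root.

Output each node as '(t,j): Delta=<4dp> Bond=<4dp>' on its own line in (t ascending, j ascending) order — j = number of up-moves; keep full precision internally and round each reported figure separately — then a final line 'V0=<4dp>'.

(0,0): Delta=1.0000 Bond=-65.4748
(1,0): Delta=1.0000 Bond=-66.7843
(1,1): Delta=1.0000 Bond=-66.7843
V0=-7.4748

Under the risk-neutral measure, an up-move has probability p* = (R−d)/(u−d) = 0.5439 and values discount at R = 1.02.
Terminal values V(2,·): V(2,0)=-38.8822, V(2,1)=-15.4096, V(2,2)=26.9072
Node (1,0) S=41.1800: V=(p*·-15.4096+(1−p*)·-38.8822)/1.02=-25.6043; Δ=(-15.4096−-38.8822)/(52.7104−29.2378)=1.0000; B=V−Δ·S=-66.7843
Node (1,1) S=74.2400: V=(p*·26.9072+(1−p*)·-15.4096)/1.02=7.4557; Δ=(26.9072−-15.4096)/(95.0272−52.7104)=1.0000; B=V−Δ·S=-66.7843
Node (0,0) S=58.0000: V=(p*·7.4557+(1−p*)·-25.6043)/1.02=-7.4748; Δ=(7.4557−-25.6043)/(74.2400−41.1800)=1.0000; B=V−Δ·S=-65.4748
Each (Δ,B) replicates both successor values, so the strategy is self-financing and V0 is arbitrage-free.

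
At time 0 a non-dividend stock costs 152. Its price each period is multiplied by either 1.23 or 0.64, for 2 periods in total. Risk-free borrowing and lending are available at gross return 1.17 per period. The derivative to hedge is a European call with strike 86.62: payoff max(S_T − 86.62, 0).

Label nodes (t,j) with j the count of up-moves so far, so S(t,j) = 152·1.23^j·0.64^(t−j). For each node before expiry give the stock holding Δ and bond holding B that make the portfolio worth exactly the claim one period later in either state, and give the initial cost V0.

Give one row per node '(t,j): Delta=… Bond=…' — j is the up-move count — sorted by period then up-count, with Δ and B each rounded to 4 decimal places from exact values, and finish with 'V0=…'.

Since d<R<u, set p* = (R−d)/(u−d) = 0.8983; price each node as the discounted p*-expectation of its children.
Terminal values V(2,·): V(2,0)=0.0000, V(2,1)=33.0344, V(2,2)=143.3408
  t=1,j=0: stock 97.2800 → up 119.6544 (V=33.0344), down 62.2592 (V=0.0000). Price 25.3632; hedge Δ=0.5756, bond B=-30.6273.
  t=1,j=1: stock 186.9600 → up 229.9608 (V=143.3408), down 119.6544 (V=33.0344). Price 112.9258; hedge Δ=1.0000, bond B=-74.0342.
  t=0,j=0: stock 152.0000 → up 186.9600 (V=112.9258), down 97.2800 (V=25.3632). Price 88.9070; hedge Δ=0.9764, bond B=-59.5042.
Root portfolio cost Δ·152+B reproduces V0=88.9070.

(0,0): Delta=0.9764 Bond=-59.5042
(1,0): Delta=0.5756 Bond=-30.6273
(1,1): Delta=1.0000 Bond=-74.0342
V0=88.9070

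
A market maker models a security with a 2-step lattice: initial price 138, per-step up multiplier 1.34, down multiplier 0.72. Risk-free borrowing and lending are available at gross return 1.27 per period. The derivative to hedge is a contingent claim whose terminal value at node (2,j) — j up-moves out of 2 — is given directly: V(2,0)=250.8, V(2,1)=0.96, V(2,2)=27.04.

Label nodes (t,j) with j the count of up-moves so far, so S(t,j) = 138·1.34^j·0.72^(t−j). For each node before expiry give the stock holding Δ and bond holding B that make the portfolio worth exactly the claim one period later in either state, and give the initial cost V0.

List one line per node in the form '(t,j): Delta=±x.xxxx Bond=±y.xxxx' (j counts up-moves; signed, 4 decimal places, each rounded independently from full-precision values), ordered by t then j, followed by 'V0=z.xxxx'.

No-arbitrage ⇒ martingale measure with p* = (R−d)/(u−d) = 0.8871.
Terminal values V(2,·): V(2,0)=250.8000, V(2,1)=0.9600, V(2,2)=27.0400
  t=1,j=0: stock 99.3600 → up 133.1424 (V=0.9600), down 71.5392 (V=250.8000). Price 22.9667; hedge Δ=-4.0556, bond B=425.9345.
  t=1,j=1: stock 184.9200 → up 247.7928 (V=27.0400), down 133.1424 (V=0.9600). Price 18.9728; hedge Δ=0.2275, bond B=-23.0917.
  t=0,j=0: stock 138.0000 → up 184.9200 (V=18.9728), down 99.3600 (V=22.9667). Price 15.2943; hedge Δ=-0.0467, bond B=21.7361.
Root portfolio cost Δ·138+B reproduces V0=15.2943.

(0,0): Delta=-0.0467 Bond=21.7361
(1,0): Delta=-4.0556 Bond=425.9345
(1,1): Delta=0.2275 Bond=-23.0917
V0=15.2943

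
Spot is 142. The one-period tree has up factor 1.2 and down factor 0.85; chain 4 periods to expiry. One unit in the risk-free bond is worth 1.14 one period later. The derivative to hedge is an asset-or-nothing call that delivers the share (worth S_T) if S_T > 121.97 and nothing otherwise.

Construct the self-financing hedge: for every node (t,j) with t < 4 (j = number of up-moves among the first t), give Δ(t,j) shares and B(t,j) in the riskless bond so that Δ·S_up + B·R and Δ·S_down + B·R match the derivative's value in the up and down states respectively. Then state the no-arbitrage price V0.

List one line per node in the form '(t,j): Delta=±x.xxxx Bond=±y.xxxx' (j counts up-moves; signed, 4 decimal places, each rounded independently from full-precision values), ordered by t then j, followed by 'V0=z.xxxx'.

(0,0): Delta=1.1017 Bond=-15.5181
(1,0): Delta=1.5251 Bond=-68.7968
(1,1): Delta=1.0397 Bond=-7.1169
(2,0): Delta=2.9903 Bond=-228.7493
(2,1): Delta=1.3104 Bond=-47.3274
(2,2): Delta=1.0000 Bond=0.0000
(3,0): Delta=0.0000 Bond=0.0000
(3,1): Delta=3.4286 Bond=-314.7275
(3,2): Delta=1.0000 Bond=0.0000
(3,3): Delta=1.0000 Bond=0.0000
V0=140.9276

Under the risk-neutral measure, an up-move has probability p* = (R−d)/(u−d) = 0.8286 and values discount at R = 1.14.
Terminal payoffs: V(4,0)=0.0000, V(4,1)=0.0000, V(4,2)=147.7368, V(4,3)=208.5696, V(4,4)=294.4512
Node (3,0) S=87.2057: V=(p*·0.0000+(1−p*)·0.0000)/1.14=0.0000; Δ=(0.0000−0.0000)/(104.6469−74.1249)=0.0000; B=V−Δ·S=0.0000
Node (3,1) S=123.1140: V=(p*·147.7368+(1−p*)·0.0000)/1.14=107.3776; Δ=(147.7368−0.0000)/(147.7368−104.6469)=3.4286; B=V−Δ·S=-314.7275
Node (3,2) S=173.8080: V=(p*·208.5696+(1−p*)·147.7368)/1.14=173.8080; Δ=(208.5696−147.7368)/(208.5696−147.7368)=1.0000; B=V−Δ·S=0.0000
Node (3,3) S=245.3760: V=(p*·294.4512+(1−p*)·208.5696)/1.14=245.3760; Δ=(294.4512−208.5696)/(294.4512−208.5696)=1.0000; B=V−Δ·S=0.0000
Node (2,0) S=102.5950: V=(p*·107.3776+(1−p*)·0.0000)/1.14=78.0439; Δ=(107.3776−0.0000)/(123.1140−87.2057)=2.9903; B=V−Δ·S=-228.7493
Node (2,1) S=144.8400: V=(p*·173.8080+(1−p*)·107.3776)/1.14=142.4736; Δ=(173.8080−107.3776)/(173.8080−123.1140)=1.3104; B=V−Δ·S=-47.3274
Node (2,2) S=204.4800: V=(p*·245.3760+(1−p*)·173.8080)/1.14=204.4800; Δ=(245.3760−173.8080)/(245.3760−173.8080)=1.0000; B=V−Δ·S=0.0000
Node (1,0) S=120.7000: V=(p*·142.4736+(1−p*)·78.0439)/1.14=115.2882; Δ=(142.4736−78.0439)/(144.8400−102.5950)=1.5251; B=V−Δ·S=-68.7968
Node (1,1) S=170.4000: V=(p*·204.4800+(1−p*)·142.4736)/1.14=170.0442; Δ=(204.4800−142.4736)/(204.4800−144.8400)=1.0397; B=V−Δ·S=-7.1169
Node (0,0) S=142.0000: V=(p*·170.0442+(1−p*)·115.2882)/1.14=140.9276; Δ=(170.0442−115.2882)/(170.4000−120.7000)=1.1017; B=V−Δ·S=-15.5181
Each (Δ,B) replicates both successor values, so the strategy is self-financing and V0 is arbitrage-free.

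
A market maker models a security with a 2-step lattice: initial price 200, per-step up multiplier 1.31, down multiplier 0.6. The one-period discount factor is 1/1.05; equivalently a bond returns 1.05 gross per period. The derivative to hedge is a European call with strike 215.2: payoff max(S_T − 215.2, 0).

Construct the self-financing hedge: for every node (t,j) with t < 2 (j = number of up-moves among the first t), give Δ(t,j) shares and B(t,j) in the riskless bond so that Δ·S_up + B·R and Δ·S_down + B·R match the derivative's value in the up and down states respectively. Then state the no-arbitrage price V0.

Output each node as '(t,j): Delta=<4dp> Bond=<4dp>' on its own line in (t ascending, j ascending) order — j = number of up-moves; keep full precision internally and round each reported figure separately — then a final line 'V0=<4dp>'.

Risk-neutral probability p* = (R−d)/(u−d) = (1.05−0.6)/(1.31−0.6) = 0.6338.
Terminal values V(2,·): V(2,0)=0.0000, V(2,1)=0.0000, V(2,2)=128.0200
Node (1,0) S=120.0000: V=(p*·0.0000+(1−p*)·0.0000)/1.05=0.0000; Δ=(0.0000−0.0000)/(157.2000−72.0000)=0.0000; B=V−Δ·S=0.0000
Node (1,1) S=262.0000: V=(p*·128.0200+(1−p*)·0.0000)/1.05=77.2757; Δ=(128.0200−0.0000)/(343.2200−157.2000)=0.6882; B=V−Δ·S=-103.0342
Node (0,0) S=200.0000: V=(p*·77.2757+(1−p*)·0.0000)/1.05=46.6453; Δ=(77.2757−0.0000)/(262.0000−120.0000)=0.5442; B=V−Δ·S=-62.1937
The time-0 hedge costs 46.6453, which is the no-arbitrage price.

(0,0): Delta=0.5442 Bond=-62.1937
(1,0): Delta=0.0000 Bond=0.0000
(1,1): Delta=0.6882 Bond=-103.0342
V0=46.6453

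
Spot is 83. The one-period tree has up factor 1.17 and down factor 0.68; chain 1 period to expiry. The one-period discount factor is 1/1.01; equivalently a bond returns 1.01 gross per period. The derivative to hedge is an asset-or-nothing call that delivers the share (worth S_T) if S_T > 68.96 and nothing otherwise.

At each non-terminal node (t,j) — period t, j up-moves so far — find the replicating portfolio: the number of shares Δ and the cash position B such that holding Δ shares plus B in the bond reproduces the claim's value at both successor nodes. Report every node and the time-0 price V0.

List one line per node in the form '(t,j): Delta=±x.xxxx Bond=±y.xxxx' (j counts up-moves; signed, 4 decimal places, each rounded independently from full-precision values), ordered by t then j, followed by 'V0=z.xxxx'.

No-arbitrage ⇒ martingale measure with p* = (R−d)/(u−d) = 0.6735.
Payoff layer (t=1): V(1,0)=0.0000, V(1,1)=97.1100
  t=0,j=0: stock 83.0000 → up 97.1100 (V=97.1100), down 56.4400 (V=0.0000). Price 64.7531; hedge Δ=2.3878, bond B=-133.4306.
Check: Δ(0,0)·S0 + B(0,0) = 64.7531 = V0.

(0,0): Delta=2.3878 Bond=-133.4306
V0=64.7531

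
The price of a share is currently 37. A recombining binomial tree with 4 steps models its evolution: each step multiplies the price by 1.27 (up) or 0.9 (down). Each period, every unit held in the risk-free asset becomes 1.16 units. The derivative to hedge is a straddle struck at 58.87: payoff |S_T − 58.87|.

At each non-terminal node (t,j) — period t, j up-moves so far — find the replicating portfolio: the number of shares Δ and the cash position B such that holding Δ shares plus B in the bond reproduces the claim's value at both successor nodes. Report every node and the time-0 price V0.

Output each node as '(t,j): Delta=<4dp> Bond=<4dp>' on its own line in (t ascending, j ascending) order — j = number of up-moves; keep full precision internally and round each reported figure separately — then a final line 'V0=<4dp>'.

(0,0): Delta=0.2958 Bond=-1.1035
(1,0): Delta=-0.4436 Bond=23.3394
(1,1): Delta=0.5174 Bond=-11.6960
(2,0): Delta=-1.0000 Bond=43.7500
(2,1): Delta=-0.2767 Bond=20.0184
(2,2): Delta=0.7555 Bond=-27.7768
(3,0): Delta=-1.0000 Bond=50.7500
(3,1): Delta=-1.0000 Bond=50.7500
(3,2): Delta=-0.0599 Bond=11.5746
(3,3): Delta=1.0000 Bond=-50.7500
V0=9.8395

Under the risk-neutral measure, an up-move has probability p* = (R−d)/(u−d) = 0.7027 and values discount at R = 1.16.
Terminal payoffs: V(4,0)=34.5943, V(4,1)=24.6143, V(4,2)=10.5314, V(4,3)=9.3412, V(4,4)=37.3835
  t=3,j=0: stock 26.9730 → up 34.2557 (V=24.6143), down 24.2757 (V=34.5943). Price 23.7770; hedge Δ=-1.0000, bond B=50.7500.
  t=3,j=1: stock 38.0619 → up 48.3386 (V=10.5314), down 34.2557 (V=24.6143). Price 12.6881; hedge Δ=-1.0000, bond B=50.7500.
  t=3,j=2: stock 53.7096 → up 68.2112 (V=9.3412), down 48.3386 (V=10.5314). Price 8.3578; hedge Δ=-0.0599, bond B=11.5746.
  t=3,j=3: stock 75.7902 → up 96.2535 (V=37.3835), down 68.2112 (V=9.3412). Price 25.0402; hedge Δ=1.0000, bond B=-50.7500.
  t=2,j=0: stock 29.9700 → up 38.0619 (V=12.6881), down 26.9730 (V=23.7770). Price 13.7800; hedge Δ=-1.0000, bond B=43.7500.
  t=2,j=1: stock 42.2910 → up 53.7096 (V=8.3578), down 38.0619 (V=12.6881). Price 8.3148; hedge Δ=-0.2767, bond B=20.0184.
  t=2,j=2: stock 59.6773 → up 75.7902 (V=25.0402), down 53.7096 (V=8.3578). Price 17.3108; hedge Δ=0.7555, bond B=-27.7768.
  t=1,j=0: stock 33.3000 → up 42.2910 (V=8.3148), down 29.9700 (V=13.7800). Price 8.5686; hedge Δ=-0.4436, bond B=23.3394.
  t=1,j=1: stock 46.9900 → up 59.6773 (V=17.3108), down 42.2910 (V=8.3148). Price 12.6175; hedge Δ=0.5174, bond B=-11.6960.
  t=0,j=0: stock 37.0000 → up 46.9900 (V=12.6175), down 33.3000 (V=8.5686). Price 9.8395; hedge Δ=0.2958, bond B=-1.1035.
Self-financing check: at every node Δ·S+B equals the discounted successor values.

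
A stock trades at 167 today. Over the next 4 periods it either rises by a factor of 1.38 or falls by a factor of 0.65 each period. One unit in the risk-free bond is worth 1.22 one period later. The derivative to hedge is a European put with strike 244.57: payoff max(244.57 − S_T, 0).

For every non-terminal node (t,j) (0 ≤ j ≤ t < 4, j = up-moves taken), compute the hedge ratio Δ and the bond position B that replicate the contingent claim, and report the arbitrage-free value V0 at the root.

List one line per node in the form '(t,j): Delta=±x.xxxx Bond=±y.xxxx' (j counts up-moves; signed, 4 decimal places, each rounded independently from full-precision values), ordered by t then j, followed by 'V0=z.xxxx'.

No-arbitrage ⇒ martingale measure with p* = (R−d)/(u−d) = 0.7808.
Terminal values V(4,·): V(4,0)=214.7595, V(4,1)=181.2799, V(4,2)=110.2003, V(4,3)=0.0000, V(4,4)=0.0000
(3,0): S=45.8624. Δ = (V_up−V_dn)/(S_up−S_dn) = (181.2799−214.7595)/(63.2901−29.8105) = -1.0000. V = [p*·181.2799 + (1−p*)·214.7595]/1.22 = 154.6048. B = V − Δ·S = 200.4672.
(3,1): S=97.3693. Δ = (V_up−V_dn)/(S_up−S_dn) = (110.2003−181.2799)/(134.3697−63.2901) = -1.0000. V = [p*·110.2003 + (1−p*)·181.2799]/1.22 = 103.0979. B = V − Δ·S = 200.4672.
(3,2): S=206.7226. Δ = (V_up−V_dn)/(S_up−S_dn) = (0.0000−110.2003)/(285.2772−134.3697) = -0.7303. V = [p*·0.0000 + (1−p*)·110.2003]/1.22 = 19.7979. B = V − Δ·S = 170.7573.
(3,3): S=438.8880. Δ = (V_up−V_dn)/(S_up−S_dn) = (0.0000−0.0000)/(605.6655−285.2772) = 0.0000. V = [p*·0.0000 + (1−p*)·0.0000]/1.22 = 0.0000. B = V − Δ·S = 0.0000.
(2,0): S=70.5575. Δ = (V_up−V_dn)/(S_up−S_dn) = (103.0979−154.6048)/(97.3693−45.8624) = -1.0000. V = [p*·103.0979 + (1−p*)·154.6048]/1.22 = 93.7599. B = V − Δ·S = 164.3174.
(2,1): S=149.7990. Δ = (V_up−V_dn)/(S_up−S_dn) = (19.7979−103.0979)/(206.7226−97.3693) = -0.7618. V = [p*·19.7979 + (1−p*)·103.0979]/1.22 = 31.1930. B = V − Δ·S = 145.3025.
(2,2): S=318.0348. Δ = (V_up−V_dn)/(S_up−S_dn) = (0.0000−19.7979)/(438.8880−206.7226) = -0.0853. V = [p*·0.0000 + (1−p*)·19.7979]/1.22 = 3.5568. B = V − Δ·S = 30.6773.
(1,0): S=108.5500. Δ = (V_up−V_dn)/(S_up−S_dn) = (31.1930−93.7599)/(149.7990−70.5575) = -0.7896. V = [p*·31.1930 + (1−p*)·93.7599]/1.22 = 36.8084. B = V − Δ·S = 122.5165.
(1,1): S=230.4600. Δ = (V_up−V_dn)/(S_up−S_dn) = (3.5568−31.1930)/(318.0348−149.7990) = -0.1643. V = [p*·3.5568 + (1−p*)·31.1930]/1.22 = 7.8804. B = V − Δ·S = 45.7382.
(0,0): S=167.0000. Δ = (V_up−V_dn)/(S_up−S_dn) = (7.8804−36.8084)/(230.4600−108.5500) = -0.2373. V = [p*·7.8804 + (1−p*)·36.8084]/1.22 = 11.6564. B = V − Δ·S = 51.2839.
Check: Δ(0,0)·S0 + B(0,0) = 11.6564 = V0.

(0,0): Delta=-0.2373 Bond=51.2839
(1,0): Delta=-0.7896 Bond=122.5165
(1,1): Delta=-0.1643 Bond=45.7382
(2,0): Delta=-1.0000 Bond=164.3174
(2,1): Delta=-0.7618 Bond=145.3025
(2,2): Delta=-0.0853 Bond=30.6773
(3,0): Delta=-1.0000 Bond=200.4672
(3,1): Delta=-1.0000 Bond=200.4672
(3,2): Delta=-0.7303 Bond=170.7573
(3,3): Delta=0.0000 Bond=0.0000
V0=11.6564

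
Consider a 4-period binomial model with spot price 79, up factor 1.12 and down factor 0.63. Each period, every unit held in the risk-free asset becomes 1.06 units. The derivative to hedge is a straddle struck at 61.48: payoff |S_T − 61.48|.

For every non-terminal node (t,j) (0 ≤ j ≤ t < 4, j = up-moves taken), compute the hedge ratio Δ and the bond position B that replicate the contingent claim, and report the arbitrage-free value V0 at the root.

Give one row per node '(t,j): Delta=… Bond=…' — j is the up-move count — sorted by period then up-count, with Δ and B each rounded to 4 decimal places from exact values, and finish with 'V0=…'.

(0,0): Delta=0.6980 Bond=-21.9870
(1,0): Delta=-0.5254 Bond=37.5816
(1,1): Delta=0.7940 Bond=-31.8022
(2,0): Delta=-1.0000 Bond=54.7170
(2,1): Delta=-0.4882 Bond=37.7601
(2,2): Delta=0.8946 Bond=-43.6830
(3,0): Delta=-1.0000 Bond=58.0000
(3,1): Delta=-1.0000 Bond=58.0000
(3,2): Delta=-0.4480 Bond=37.5177
(3,3): Delta=1.0000 Bond=-58.0000
V0=33.1522

Since d<R<u, set p* = (R−d)/(u−d) = 0.8776; price each node as the discounted p*-expectation of its children.
Payoff layer (t=4): V(4,0)=49.0352, V(4,1)=39.3558, V(4,2)=22.1482, V(4,3)=8.4433, V(4,4)=62.8280
(3,0): S=19.7537. Δ = (V_up−V_dn)/(S_up−S_dn) = (39.3558−49.0352)/(22.1242−12.4448) = -1.0000. V = [p*·39.3558 + (1−p*)·49.0352]/1.06 = 38.2463. B = V − Δ·S = 58.0000.
(3,1): S=35.1177. Δ = (V_up−V_dn)/(S_up−S_dn) = (22.1482−39.3558)/(39.3318−22.1242) = -1.0000. V = [p*·22.1482 + (1−p*)·39.3558]/1.06 = 22.8823. B = V − Δ·S = 58.0000.
(3,2): S=62.4315. Δ = (V_up−V_dn)/(S_up−S_dn) = (8.4433−22.1482)/(69.9233−39.3318) = -0.4480. V = [p*·8.4433 + (1−p*)·22.1482]/1.06 = 9.5485. B = V − Δ·S = 37.5177.
(3,3): S=110.9893. Δ = (V_up−V_dn)/(S_up−S_dn) = (62.8280−8.4433)/(124.3080−69.9233) = 1.0000. V = [p*·62.8280 + (1−p*)·8.4433]/1.06 = 52.9893. B = V − Δ·S = -58.0000.
(2,0): S=31.3551. Δ = (V_up−V_dn)/(S_up−S_dn) = (22.8823−38.2463)/(35.1177−19.7537) = -1.0000. V = [p*·22.8823 + (1−p*)·38.2463]/1.06 = 23.3619. B = V − Δ·S = 54.7170.
(2,1): S=55.7424. Δ = (V_up−V_dn)/(S_up−S_dn) = (9.5485−22.8823)/(62.4315−35.1177) = -0.4882. V = [p*·9.5485 + (1−p*)·22.8823]/1.06 = 10.5483. B = V − Δ·S = 37.7601.
(2,2): S=99.0976. Δ = (V_up−V_dn)/(S_up−S_dn) = (52.9893−9.5485)/(110.9893−62.4315) = 0.8946. V = [p*·52.9893 + (1−p*)·9.5485]/1.06 = 44.9717. B = V − Δ·S = -43.6830.
(1,0): S=49.7700. Δ = (V_up−V_dn)/(S_up−S_dn) = (10.5483−23.3619)/(55.7424−31.3551) = -0.5254. V = [p*·10.5483 + (1−p*)·23.3619]/1.06 = 11.4314. B = V − Δ·S = 37.5816.
(1,1): S=88.4800. Δ = (V_up−V_dn)/(S_up−S_dn) = (44.9717−10.5483)/(99.0976−55.7424) = 0.7940. V = [p*·44.9717 + (1−p*)·10.5483]/1.06 = 38.4496. B = V − Δ·S = -31.8022.
(0,0): S=79.0000. Δ = (V_up−V_dn)/(S_up−S_dn) = (38.4496−11.4314)/(88.4800−49.7700) = 0.6980. V = [p*·38.4496 + (1−p*)·11.4314]/1.06 = 33.1522. B = V − Δ·S = -21.9870.
Each (Δ,B) replicates both successor values, so the strategy is self-financing and V0 is arbitrage-free.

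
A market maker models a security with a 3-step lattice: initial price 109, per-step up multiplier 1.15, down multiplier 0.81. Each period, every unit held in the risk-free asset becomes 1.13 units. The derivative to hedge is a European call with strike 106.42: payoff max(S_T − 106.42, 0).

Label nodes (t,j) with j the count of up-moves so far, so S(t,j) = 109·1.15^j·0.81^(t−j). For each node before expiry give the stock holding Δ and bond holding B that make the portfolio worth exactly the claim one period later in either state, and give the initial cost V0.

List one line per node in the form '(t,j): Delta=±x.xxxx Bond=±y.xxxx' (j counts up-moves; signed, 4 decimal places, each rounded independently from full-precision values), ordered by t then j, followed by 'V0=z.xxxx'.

(0,0): Delta=0.9416 Bond=-67.2236
(1,0): Delta=0.2870 Bond=-18.1631
(1,1): Delta=0.9705 Bond=-79.5752
(2,0): Delta=0.0000 Bond=0.0000
(2,1): Delta=0.2996 Bond=-21.8070
(2,2): Delta=1.0000 Bond=-94.1770
V0=35.4162

Under the risk-neutral measure, an up-move has probability p* = (R−d)/(u−d) = 0.9412 and values discount at R = 1.13.
At expiry t=3: V(3,0)=0.0000, V(3,1)=0.0000, V(3,2)=10.3435, V(3,3)=59.3554
(2,0): S=71.5149. Δ = (V_up−V_dn)/(S_up−S_dn) = (0.0000−0.0000)/(82.2421−57.9271) = 0.0000. V = [p*·0.0000 + (1−p*)·0.0000]/1.13 = 0.0000. B = V − Δ·S = 0.0000.
(2,1): S=101.5335. Δ = (V_up−V_dn)/(S_up−S_dn) = (10.3435−0.0000)/(116.7635−82.2421) = 0.2996. V = [p*·10.3435 + (1−p*)·0.0000]/1.13 = 8.6151. B = V − Δ·S = -21.8070.
(2,2): S=144.1525. Δ = (V_up−V_dn)/(S_up−S_dn) = (59.3554−10.3435)/(165.7754−116.7635) = 1.0000. V = [p*·59.3554 + (1−p*)·10.3435]/1.13 = 49.9755. B = V − Δ·S = -94.1770.
(1,0): S=88.2900. Δ = (V_up−V_dn)/(S_up−S_dn) = (8.6151−0.0000)/(101.5335−71.5149) = 0.2870. V = [p*·8.6151 + (1−p*)·0.0000]/1.13 = 7.1755. B = V − Δ·S = -18.1631.
(1,1): S=125.3500. Δ = (V_up−V_dn)/(S_up−S_dn) = (49.9755−8.6151)/(144.1525−101.5335) = 0.9705. V = [p*·49.9755 + (1−p*)·8.6151]/1.13 = 42.0730. B = V − Δ·S = -79.5752.
(0,0): S=109.0000. Δ = (V_up−V_dn)/(S_up−S_dn) = (42.0730−7.1755)/(125.3500−88.2900) = 0.9416. V = [p*·42.0730 + (1−p*)·7.1755]/1.13 = 35.4162. B = V − Δ·S = -67.2236.
Self-financing check: at every node Δ·S+B equals the discounted successor values.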